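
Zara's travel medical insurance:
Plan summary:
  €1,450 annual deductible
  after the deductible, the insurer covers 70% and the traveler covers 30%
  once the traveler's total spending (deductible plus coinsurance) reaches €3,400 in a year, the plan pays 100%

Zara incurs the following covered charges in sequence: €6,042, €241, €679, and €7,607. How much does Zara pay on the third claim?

Claim 1 — €6,042: deductible takes €1,450, €4,592 remains; traveler's 30% is €1,377.60. Traveler owes €2,827.60 (running OOP €2,827.60).
Claim 2 — €241: deductible already satisfied, so traveler's share is 30% × €241 = €72.30. Cost to traveler: €72.30. OOP to date €2,899.90.
Claim 3 — €679: 30% coinsurance on €679 = €203.70. Traveler pays €203.70; OOP now €3,103.60.

€203.70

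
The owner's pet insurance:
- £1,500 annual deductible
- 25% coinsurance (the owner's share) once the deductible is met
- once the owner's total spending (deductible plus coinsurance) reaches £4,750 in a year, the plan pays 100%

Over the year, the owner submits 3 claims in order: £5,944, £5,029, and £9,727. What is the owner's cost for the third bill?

£881.75

#1 (£5,944): £1,500 to deductible, leaving £4,444; owner's 25% is £1,111. Owner pays £2,611; OOP now £2,611.
#2 (£5,029): deductible met; 25% of £5,029 = £1,257.25. Owner owes £1,257.25 (running OOP £3,868.25).
#3 (£9,727): deductible met; 25% of £9,727 = £2,431.75. That would push OOP to £6,300, over the £4,750 cap, so owner pays £4,750 − £3,868.25 = £881.75.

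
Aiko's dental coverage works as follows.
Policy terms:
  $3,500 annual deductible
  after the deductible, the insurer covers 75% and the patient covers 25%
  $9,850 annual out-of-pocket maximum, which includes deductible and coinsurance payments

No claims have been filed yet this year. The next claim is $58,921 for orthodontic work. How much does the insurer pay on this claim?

The full $3,500 deductible is still open; $3,500 of this bill applies to it.
After the $3,500 deductible portion, $58,921 − $3,500 = $55,421 is subject to coinsurance.
25% of $55,421 = $13,855.25 falls to the patient.
So the patient owes $3,500 + $13,855.25 = $17,355.25 before any cap.
Year-to-date out-of-pocket would reach $0 + $17,355.25 = $17,355.25, above the $9,850 maximum, so the patient pays only $9,850 − $0 = $9,850.
Insurer pays the balance: $58,921 − $9,850 = $49,071.

$49,071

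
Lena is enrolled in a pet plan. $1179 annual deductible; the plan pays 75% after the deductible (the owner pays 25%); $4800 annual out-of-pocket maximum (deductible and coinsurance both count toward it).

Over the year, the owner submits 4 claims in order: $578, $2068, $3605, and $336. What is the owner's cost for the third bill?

Claim 1 — $578: all of it applies to the deductible. Owner pays $578; OOP now $578.
Claim 2 — $2068: deductible takes $601, $1467 remains; coinsurance $1467 × 25% = $366.75. Owner owes $967.75 (running OOP $1545.75).
Claim 3 — $3605: 25% coinsurance on $3605 = $901.25. Cost to owner: $901.25. OOP to date $2447.

$901.25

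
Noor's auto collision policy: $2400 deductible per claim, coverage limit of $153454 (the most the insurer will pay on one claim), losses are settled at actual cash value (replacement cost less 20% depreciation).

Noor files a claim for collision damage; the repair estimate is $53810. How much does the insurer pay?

At 20% depreciation, ACV = $53810 − $10762 = $43048.
Subtract the deductible: $43048 − $2400 = $40648.
$40648 ≤ $153454, so the limit doesn't bind; insurer pays $40648.

$40648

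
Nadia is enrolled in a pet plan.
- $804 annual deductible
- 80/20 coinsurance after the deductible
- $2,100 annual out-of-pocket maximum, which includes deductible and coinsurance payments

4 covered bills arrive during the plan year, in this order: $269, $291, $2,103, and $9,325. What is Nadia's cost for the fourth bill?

$924.20

Bill 1, $269: all of it applies to the deductible. Cost to owner: $269. OOP to date $269.
Bill 2, $291: all of it applies to the deductible. Owner pays $291; OOP now $560.
Bill 3, $2,103: $244 to deductible, leaving $1,859; coinsurance $1,859 × 20% = $371.80. Cost to owner: $615.80. OOP to date $1,175.80.
Bill 4, $9,325: 20% coinsurance on $9,325 = $1,865. Adding that to $1,175.80 gives $3,040.80, past the $2,100 cap; owner pays only $2,100 − $1,175.80 = $924.20.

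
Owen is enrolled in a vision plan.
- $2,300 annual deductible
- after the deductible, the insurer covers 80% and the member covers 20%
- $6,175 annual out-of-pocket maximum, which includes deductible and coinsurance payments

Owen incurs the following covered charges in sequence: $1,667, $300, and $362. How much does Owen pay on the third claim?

$338.80

Claim 1 ($1,667): entire amount goes to the deductible. Member owes $1,667 (running OOP $1,667).
Claim 2 ($300): fully absorbed by the deductible. Member owes $300 (running OOP $1,967).
Claim 3 ($362): $333 finishes the deductible; $29 goes to coinsurance; 20% of $29 = $5.80. Cost to member: $338.80. OOP to date $2,305.80.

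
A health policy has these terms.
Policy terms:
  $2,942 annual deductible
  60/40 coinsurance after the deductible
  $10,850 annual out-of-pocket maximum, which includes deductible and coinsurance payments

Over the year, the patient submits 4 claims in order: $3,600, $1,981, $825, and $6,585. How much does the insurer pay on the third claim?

$495

Bill 1, $3,600: $2,942 finishes the deductible; $658 goes to coinsurance; 40% of $658 = $263.20. Cost to patient: $3,205.20. OOP to date $3,205.20. Insurer: $3,600 − $3,205.20 = $394.80.
Bill 2, $1,981: deductible met; 40% of $1,981 = $792.40. Patient owes $792.40 (running OOP $3,997.60). Plan pays $1,981 − $792.40 = $1,188.60.
Bill 3, $825: 40% coinsurance on $825 = $330. Patient pays $330; OOP now $4,327.60. Plan pays $825 − $330 = $495.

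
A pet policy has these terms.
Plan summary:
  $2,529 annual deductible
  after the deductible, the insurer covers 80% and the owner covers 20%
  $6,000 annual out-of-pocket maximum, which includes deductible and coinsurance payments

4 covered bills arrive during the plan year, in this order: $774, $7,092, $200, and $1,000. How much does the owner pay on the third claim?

$40

Claim 1 — $774: all of it applies to the deductible. Owner pays $774; OOP now $774.
Claim 2 — $7,092: $1,755 to deductible, leaving $5,337; coinsurance $5,337 × 20% = $1,067.40. Owner owes $2,822.40 (running OOP $3,596.40).
Claim 3 — $200: deductible met; 20% of $200 = $40. Owner pays $40; OOP now $3,636.40.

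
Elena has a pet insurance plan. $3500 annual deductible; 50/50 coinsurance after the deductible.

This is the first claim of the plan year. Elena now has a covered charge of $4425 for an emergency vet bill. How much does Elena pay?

The full $3500 deductible is still open; $3500 of this bill applies to it.
After the $3500 deductible portion, $4425 − $3500 = $925 is subject to coinsurance.
50% of $925 = $462.50 falls to the owner.
That puts the owner's cost at $3500 + $462.50 = $3962.50.

$3962.50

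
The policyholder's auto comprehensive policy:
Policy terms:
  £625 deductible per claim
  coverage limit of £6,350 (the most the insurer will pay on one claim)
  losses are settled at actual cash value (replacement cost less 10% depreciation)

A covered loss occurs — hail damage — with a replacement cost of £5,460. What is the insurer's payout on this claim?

£4,289

Depreciate 10%: the covered value is £5,460 × 0.9 = £4,914.
Subtract the deductible: £4,914 − £625 = £4,289.
£4,289 is within the £6,350 limit, so the insurer pays £4,289.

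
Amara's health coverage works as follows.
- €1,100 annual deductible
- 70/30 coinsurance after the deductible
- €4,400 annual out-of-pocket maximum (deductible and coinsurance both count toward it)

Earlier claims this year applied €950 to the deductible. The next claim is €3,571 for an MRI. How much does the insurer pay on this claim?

€2,394.70

Remaining deductible: €1,100 − €950 = €150.
The remaining €3,421 (= €3,571 − €150) moves to coinsurance.
Coinsurance: €3,421 × 30% = €1,026.30.
Patient responsibility before any cap: €150 + €1,026.30 = €1,176.30.
Cumulative spending €950 + €1,176.30 = €2,126.30 stays under the €4,400 maximum.
The insurer covers the remainder: €3,571 − €1,176.30 = €2,394.70.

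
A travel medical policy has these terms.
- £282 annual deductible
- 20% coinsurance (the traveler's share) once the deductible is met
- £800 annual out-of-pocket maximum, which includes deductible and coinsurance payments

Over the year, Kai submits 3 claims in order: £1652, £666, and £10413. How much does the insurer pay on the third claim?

£10302.20

Bill 1, £1652: deductible takes £282, £1370 remains; traveler's 20% is £274. Traveler pays £556; OOP now £556. Plan pays £1652 − £556 = £1096.
Bill 2, £666: deductible met; 20% of £666 = £133.20. Traveler owes £133.20 (running OOP £689.20). Plan pays £666 − £133.20 = £532.80.
Bill 3, £10413: deductible met; 20% of £10413 = £2082.60. That would push OOP to £2771.80, over the £800 cap, so traveler pays £800 − £689.20 = £110.80. Plan pays £10413 − £110.80 = £10302.20.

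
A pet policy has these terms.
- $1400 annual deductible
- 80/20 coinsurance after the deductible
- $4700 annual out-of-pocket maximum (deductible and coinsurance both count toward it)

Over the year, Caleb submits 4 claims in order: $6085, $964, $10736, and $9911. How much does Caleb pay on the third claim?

$2147.20

Claim 1 ($6085): $1400 finishes the deductible; $4685 goes to coinsurance; owner's 20% is $937. Owner owes $2337 (running OOP $2337).
Claim 2 ($964): 20% coinsurance on $964 = $192.80. Cost to owner: $192.80. OOP to date $2529.80.
Claim 3 ($10736): deductible already satisfied, so owner's share is 20% × $10736 = $2147.20. Cost to owner: $2147.20. OOP to date $4677.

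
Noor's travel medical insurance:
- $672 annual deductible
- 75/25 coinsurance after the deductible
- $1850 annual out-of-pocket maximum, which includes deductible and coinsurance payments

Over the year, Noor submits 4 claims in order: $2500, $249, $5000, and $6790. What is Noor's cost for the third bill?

$658.75

#1 ($2500): deductible takes $672, $1828 remains; traveler's 25% is $457. Traveler pays $1129; OOP now $1129.
#2 ($249): deductible already satisfied, so traveler's share is 25% × $249 = $62.25. Cost to traveler: $62.25. OOP to date $1191.25.
#3 ($5000): deductible already satisfied, so traveler's share is 25% × $5000 = $1250. That would push OOP to $2441.25, over the $1850 cap, so traveler pays $1850 − $1191.25 = $658.75.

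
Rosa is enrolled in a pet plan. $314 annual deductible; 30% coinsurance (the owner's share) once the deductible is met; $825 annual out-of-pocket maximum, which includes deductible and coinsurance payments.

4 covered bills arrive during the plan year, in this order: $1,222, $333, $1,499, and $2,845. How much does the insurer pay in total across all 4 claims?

#1 ($1,222): $314 finishes the deductible; $908 goes to coinsurance; coinsurance $908 × 30% = $272.40. Owner pays $586.40; OOP now $586.40. Insurer: $1,222 − $586.40 = $635.60.
#2 ($333): deductible met; 30% of $333 = $99.90. Owner owes $99.90 (running OOP $686.30). Plan pays $333 − $99.90 = $233.10.
#3 ($1,499): deductible already satisfied, so owner's share is 30% × $1,499 = $449.70. Adding that to $686.30 gives $1,136, past the $825 cap; owner pays only $825 − $686.30 = $138.70. Plan pays $1,499 − $138.70 = $1,360.30.
#4 ($2,845): deductible already satisfied, so owner's share is 30% × $2,845 = $853.50. That would push OOP to $1,678.50, over the $825 cap, so owner pays $825 − $825 = $0. Plan pays $2,845 − $0 = $2,845.
Insurer total: $635.60 + $233.10 + $1,360.30 + $2,845 = $5,074.

$5,074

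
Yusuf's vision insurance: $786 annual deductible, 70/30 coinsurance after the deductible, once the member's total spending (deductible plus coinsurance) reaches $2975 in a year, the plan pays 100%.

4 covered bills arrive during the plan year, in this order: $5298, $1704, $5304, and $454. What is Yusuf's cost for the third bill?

$324.20

Claim 1 — $5298: $786 finishes the deductible; $4512 goes to coinsurance; member's 30% is $1353.60. Cost to member: $2139.60. OOP to date $2139.60.
Claim 2 — $1704: 30% coinsurance on $1704 = $511.20. Cost to member: $511.20. OOP to date $2650.80.
Claim 3 — $5304: deductible already satisfied, so member's share is 30% × $5304 = $1591.20. That would push OOP to $4242, over the $2975 cap, so member pays $2975 − $2650.80 = $324.20.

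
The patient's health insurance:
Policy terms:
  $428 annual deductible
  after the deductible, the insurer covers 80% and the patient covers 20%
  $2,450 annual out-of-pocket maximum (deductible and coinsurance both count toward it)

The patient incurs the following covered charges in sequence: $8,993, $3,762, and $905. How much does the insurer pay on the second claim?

$3,453

Claim 1 — $8,993: $428 finishes the deductible; $8,565 goes to coinsurance; 20% of $8,565 = $1,713. Patient owes $2,141 (running OOP $2,141). Plan pays $8,993 − $2,141 = $6,852.
Claim 2 — $3,762: deductible met; 20% of $3,762 = $752.40. Adding that to $2,141 gives $2,893.40, past the $2,450 cap; patient pays only $2,450 − $2,141 = $309. Insurer: $3,762 − $309 = $3,453.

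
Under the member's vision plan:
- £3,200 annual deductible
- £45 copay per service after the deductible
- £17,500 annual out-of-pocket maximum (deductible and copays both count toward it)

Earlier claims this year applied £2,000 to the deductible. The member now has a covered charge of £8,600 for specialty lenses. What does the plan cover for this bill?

£7,355

£2,000 of the £3,200 deductible is already met, leaving £1,200.
After the £1,200 deductible portion, £8,600 − £1,200 = £7,400 is subject to the copay.
Copay on this service: £45.
That puts the member's cost at £1,200 + £45 = £1,245 before any cap.
Cumulative spending £2,000 + £1,245 = £3,245 stays under the £17,500 maximum.
The insurer covers the remainder: £8,600 − £1,245 = £7,355.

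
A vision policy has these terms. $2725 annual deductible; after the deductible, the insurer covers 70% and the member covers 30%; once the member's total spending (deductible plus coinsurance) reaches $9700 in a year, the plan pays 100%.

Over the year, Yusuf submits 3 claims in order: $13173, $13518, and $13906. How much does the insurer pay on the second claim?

$9677.40

Claim 1 ($13173): $2725 finishes the deductible; $10448 goes to coinsurance; coinsurance $10448 × 30% = $3134.40. Member pays $5859.40; OOP now $5859.40. Insurer: $13173 − $5859.40 = $7313.60.
Claim 2 ($13518): 30% coinsurance on $13518 = $4055.40. That would push OOP to $9914.80, over the $9700 cap, so member pays $9700 − $5859.40 = $3840.60. Plan pays $13518 − $3840.60 = $9677.40.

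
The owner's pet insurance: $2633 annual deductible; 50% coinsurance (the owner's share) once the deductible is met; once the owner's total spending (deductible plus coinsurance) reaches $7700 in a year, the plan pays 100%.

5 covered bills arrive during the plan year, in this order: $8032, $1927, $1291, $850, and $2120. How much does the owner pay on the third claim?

$645.50

Claim 1 ($8032): $2633 to deductible, leaving $5399; owner's 50% is $2699.50. Owner owes $5332.50 (running OOP $5332.50).
Claim 2 ($1927): deductible met; 50% of $1927 = $963.50. Cost to owner: $963.50. OOP to date $6296.
Claim 3 ($1291): deductible met; 50% of $1291 = $645.50. Cost to owner: $645.50. OOP to date $6941.50.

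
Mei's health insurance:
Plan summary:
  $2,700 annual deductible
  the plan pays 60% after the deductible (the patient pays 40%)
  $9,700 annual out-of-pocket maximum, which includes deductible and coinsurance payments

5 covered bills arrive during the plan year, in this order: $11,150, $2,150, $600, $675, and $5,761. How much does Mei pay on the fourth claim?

#1 ($11,150): deductible takes $2,700, $8,450 remains; coinsurance $8,450 × 40% = $3,380. Patient pays $6,080; OOP now $6,080.
#2 ($2,150): 40% coinsurance on $2,150 = $860. Patient pays $860; OOP now $6,940.
#3 ($600): 40% coinsurance on $600 = $240. Cost to patient: $240. OOP to date $7,180.
#4 ($675): deductible met; 40% of $675 = $270. Cost to patient: $270. OOP to date $7,450.

$270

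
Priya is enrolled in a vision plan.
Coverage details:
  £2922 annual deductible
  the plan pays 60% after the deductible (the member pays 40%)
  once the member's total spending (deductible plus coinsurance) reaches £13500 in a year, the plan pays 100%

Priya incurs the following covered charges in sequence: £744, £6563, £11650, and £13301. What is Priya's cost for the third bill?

£4660

Claim 1 — £744: fully absorbed by the deductible. Cost to member: £744. OOP to date £744.
Claim 2 — £6563: £2178 finishes the deductible; £4385 goes to coinsurance; member's 40% is £1754. Cost to member: £3932. OOP to date £4676.
Claim 3 — £11650: 40% coinsurance on £11650 = £4660. Member pays £4660; OOP now £9336.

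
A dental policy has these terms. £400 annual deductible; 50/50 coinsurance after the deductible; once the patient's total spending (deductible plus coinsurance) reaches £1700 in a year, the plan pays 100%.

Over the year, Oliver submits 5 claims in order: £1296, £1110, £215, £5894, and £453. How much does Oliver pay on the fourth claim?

Bill 1, £1296: £400 to deductible, leaving £896; coinsurance £896 × 50% = £448. Cost to patient: £848. OOP to date £848.
Bill 2, £1110: 50% coinsurance on £1110 = £555. Patient pays £555; OOP now £1403.
Bill 3, £215: deductible already satisfied, so patient's share is 50% × £215 = £107.50. Cost to patient: £107.50. OOP to date £1510.50.
Bill 4, £5894: 50% coinsurance on £5894 = £2947. Adding that to £1510.50 gives £4457.50, past the £1700 cap; patient pays only £1700 − £1510.50 = £189.50.

£189.50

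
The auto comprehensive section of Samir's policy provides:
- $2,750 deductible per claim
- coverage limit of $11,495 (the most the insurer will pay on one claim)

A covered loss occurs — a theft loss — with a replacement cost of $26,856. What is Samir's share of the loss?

Subtract the deductible: $26,856 − $2,750 = $24,106.
Since $24,106 > $11,495, the payout is capped at $11,495.
Out of pocket: $26,856 − $11,495 = $15,361.

$15,361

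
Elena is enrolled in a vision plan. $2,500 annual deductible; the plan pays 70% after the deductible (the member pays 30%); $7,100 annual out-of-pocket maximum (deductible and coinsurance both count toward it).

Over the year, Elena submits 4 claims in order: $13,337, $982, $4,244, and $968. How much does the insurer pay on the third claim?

$3,189.70

Claim 1 — $13,337: deductible takes $2,500, $10,837 remains; coinsurance $10,837 × 30% = $3,251.10. Member pays $5,751.10; OOP now $5,751.10. Insurer: $13,337 − $5,751.10 = $7,585.90.
Claim 2 — $982: deductible already satisfied, so member's share is 30% × $982 = $294.60. Member pays $294.60; OOP now $6,045.70. Insurer: $982 − $294.60 = $687.40.
Claim 3 — $4,244: deductible already satisfied, so member's share is 30% × $4,244 = $1,273.20. OOP would hit $7,318.90 > $7,100, so the cap limits the member to $7,100 − $6,045.70 = $1,054.30. Insurer: $4,244 − $1,054.30 = $3,189.70.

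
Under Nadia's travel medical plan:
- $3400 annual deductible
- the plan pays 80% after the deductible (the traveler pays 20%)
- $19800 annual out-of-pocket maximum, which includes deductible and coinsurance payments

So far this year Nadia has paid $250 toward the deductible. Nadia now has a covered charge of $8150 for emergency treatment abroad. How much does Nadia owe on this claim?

Deductible still to meet: $3400 − $250 = $3150.
After the $3150 deductible portion, $8150 − $3150 = $5000 is subject to coinsurance.
20% of $5000 = $1000 falls to the traveler.
That puts the traveler's cost at $3150 + $1000 = $4150 before any cap.
Cumulative spending $250 + $4150 = $4400 stays under the $19800 maximum.

$4150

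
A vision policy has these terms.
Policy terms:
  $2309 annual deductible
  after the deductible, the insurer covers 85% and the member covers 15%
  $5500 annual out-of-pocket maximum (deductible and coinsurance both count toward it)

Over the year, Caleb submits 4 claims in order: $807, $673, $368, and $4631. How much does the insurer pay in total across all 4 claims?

$3544.50

#1 ($807): fully absorbed by the deductible. Member pays $807; OOP now $807. Insurer: $807 − $807 = $0.
#2 ($673): fully absorbed by the deductible. Cost to member: $673. OOP to date $1480. Plan pays $673 − $673 = $0.
#3 ($368): entire amount goes to the deductible. Cost to member: $368. OOP to date $1848. Plan pays $368 − $368 = $0.
#4 ($4631): $461 to deductible, leaving $4170; coinsurance $4170 × 15% = $625.50. Member owes $1086.50 (running OOP $2934.50). Insurer: $4631 − $1086.50 = $3544.50.
Insurer total: $0 + $0 + $0 + $3544.50 = $3544.50.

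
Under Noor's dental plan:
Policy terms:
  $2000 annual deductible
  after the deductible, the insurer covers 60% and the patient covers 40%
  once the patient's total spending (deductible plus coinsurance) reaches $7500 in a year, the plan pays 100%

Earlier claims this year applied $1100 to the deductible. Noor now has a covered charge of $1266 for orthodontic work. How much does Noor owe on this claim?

$1100 of the $2000 deductible is already met, leaving $900.
That leaves $1266 − $900 = $366 for coinsurance.
Patient's 40% share of $366 is $146.40.
Patient responsibility before any cap: $900 + $146.40 = $1046.40.
Year-to-date out-of-pocket becomes $1100 + $1046.40 = $2146.40, still under the $7500 maximum, so no cap applies.

$1046.40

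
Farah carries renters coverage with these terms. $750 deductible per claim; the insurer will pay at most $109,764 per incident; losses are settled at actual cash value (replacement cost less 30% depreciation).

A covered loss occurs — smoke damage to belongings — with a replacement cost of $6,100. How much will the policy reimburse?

Depreciate 30%: the covered value is $6,100 × 0.7 = $4,270.
Less the $750 deductible: $4,270 − $750 = $3,520.
$3,520 is within the $109,764 limit, so the insurer pays $3,520.

$3,520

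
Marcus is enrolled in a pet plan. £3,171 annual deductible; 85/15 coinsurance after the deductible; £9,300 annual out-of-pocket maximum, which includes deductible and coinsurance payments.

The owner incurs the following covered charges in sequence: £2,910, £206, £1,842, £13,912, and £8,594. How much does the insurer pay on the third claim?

£1,518.95

Claim 1 (£2,910): fully absorbed by the deductible. Owner owes £2,910 (running OOP £2,910). Insurer: £2,910 − £2,910 = £0.
Claim 2 (£206): fully absorbed by the deductible. Cost to owner: £206. OOP to date £3,116. Insurer: £206 − £206 = £0.
Claim 3 (£1,842): deductible takes £55, £1,787 remains; owner's 15% is £268.05. Cost to owner: £323.05. OOP to date £3,439.05. Insurer: £1,842 − £323.05 = £1,518.95.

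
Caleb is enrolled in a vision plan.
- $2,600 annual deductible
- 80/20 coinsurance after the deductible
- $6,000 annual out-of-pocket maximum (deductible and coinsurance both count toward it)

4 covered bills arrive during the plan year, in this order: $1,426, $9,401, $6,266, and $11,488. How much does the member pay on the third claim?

$1,253.20

Claim 1 ($1,426): entire amount goes to the deductible. Member owes $1,426 (running OOP $1,426).
Claim 2 ($9,401): $1,174 finishes the deductible; $8,227 goes to coinsurance; coinsurance $8,227 × 20% = $1,645.40. Member pays $2,819.40; OOP now $4,245.40.
Claim 3 ($6,266): deductible met; 20% of $6,266 = $1,253.20. Member owes $1,253.20 (running OOP $5,498.60).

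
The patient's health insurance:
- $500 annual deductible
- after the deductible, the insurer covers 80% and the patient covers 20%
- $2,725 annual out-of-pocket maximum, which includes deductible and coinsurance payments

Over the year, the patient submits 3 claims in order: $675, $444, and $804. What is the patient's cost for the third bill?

$160.80

Claim 1 — $675: deductible takes $500, $175 remains; coinsurance $175 × 20% = $35. Patient owes $535 (running OOP $535).
Claim 2 — $444: 20% coinsurance on $444 = $88.80. Cost to patient: $88.80. OOP to date $623.80.
Claim 3 — $804: 20% coinsurance on $804 = $160.80. Cost to patient: $160.80. OOP to date $784.60.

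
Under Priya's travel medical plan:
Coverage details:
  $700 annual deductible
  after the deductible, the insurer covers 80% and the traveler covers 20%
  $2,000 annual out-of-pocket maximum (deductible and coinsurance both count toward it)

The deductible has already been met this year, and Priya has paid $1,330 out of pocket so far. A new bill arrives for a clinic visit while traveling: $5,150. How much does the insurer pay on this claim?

The deductible is already satisfied, so the full bill goes to coinsurance.
Traveler's 20% share of $5,150 is $1,030.
That would bring total out-of-pocket to $2,360, past the $2,000 cap. The traveler is capped at $2,000 − $1,330 = $670 on this claim.
The insurer covers the remainder: $5,150 − $670 = $4,480.

$4,480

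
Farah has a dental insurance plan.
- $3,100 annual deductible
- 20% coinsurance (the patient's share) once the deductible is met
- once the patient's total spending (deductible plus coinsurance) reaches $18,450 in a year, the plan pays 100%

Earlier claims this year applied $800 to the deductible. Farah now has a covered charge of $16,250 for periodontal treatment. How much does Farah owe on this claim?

Deductible still to meet: $3,100 − $800 = $2,300.
The remaining $13,950 (= $16,250 − $2,300) moves to coinsurance.
20% of $13,950 = $2,790 falls to the patient.
Patient responsibility before any cap: $2,300 + $2,790 = $5,090.
Cumulative spending $800 + $5,090 = $5,890 stays under the $18,450 maximum.

$5,090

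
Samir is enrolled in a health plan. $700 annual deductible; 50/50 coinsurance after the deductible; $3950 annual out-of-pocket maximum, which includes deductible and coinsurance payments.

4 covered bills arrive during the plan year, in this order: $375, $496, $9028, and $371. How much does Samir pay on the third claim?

Claim 1 ($375): entire amount goes to the deductible. Cost to patient: $375. OOP to date $375.
Claim 2 ($496): $325 to deductible, leaving $171; 50% of $171 = $85.50. Patient pays $410.50; OOP now $785.50.
Claim 3 ($9028): 50% coinsurance on $9028 = $4514. Adding that to $785.50 gives $5299.50, past the $3950 cap; patient pays only $3950 − $785.50 = $3164.50.

$3164.50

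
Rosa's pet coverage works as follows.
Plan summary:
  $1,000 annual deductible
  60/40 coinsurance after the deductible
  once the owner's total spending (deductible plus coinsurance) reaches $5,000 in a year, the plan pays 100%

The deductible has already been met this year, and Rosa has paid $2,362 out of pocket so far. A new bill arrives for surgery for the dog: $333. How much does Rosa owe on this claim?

$133.20

With the deductible met, the entire $333 is subject to coinsurance.
Coinsurance: $333 × 40% = $133.20.
Total out-of-pocket so far would be $2,362 + $133.20 = $2,495.20, below the $5,000 cap — no reduction.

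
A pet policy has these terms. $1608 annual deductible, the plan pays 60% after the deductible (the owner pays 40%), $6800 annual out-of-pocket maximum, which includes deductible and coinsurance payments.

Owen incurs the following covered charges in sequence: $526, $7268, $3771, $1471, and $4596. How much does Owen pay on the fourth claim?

#1 ($526): all of it applies to the deductible. Owner owes $526 (running OOP $526).
#2 ($7268): deductible takes $1082, $6186 remains; owner's 40% is $2474.40. Owner pays $3556.40; OOP now $4082.40.
#3 ($3771): deductible met; 40% of $3771 = $1508.40. Owner pays $1508.40; OOP now $5590.80.
#4 ($1471): 40% coinsurance on $1471 = $588.40. Owner pays $588.40; OOP now $6179.20.

$588.40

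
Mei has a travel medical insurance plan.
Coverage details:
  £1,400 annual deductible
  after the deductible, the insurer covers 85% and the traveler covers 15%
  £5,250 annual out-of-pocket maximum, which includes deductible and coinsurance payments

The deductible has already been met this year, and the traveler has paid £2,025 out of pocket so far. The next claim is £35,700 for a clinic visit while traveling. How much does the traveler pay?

The deductible is already satisfied, so the full bill goes to coinsurance.
15% of £35,700 = £5,355 falls to the traveler.
Year-to-date out-of-pocket would reach £2,025 + £5,355 = £7,380, above the £5,250 maximum, so the traveler pays only £5,250 − £2,025 = £3,225.

£3,225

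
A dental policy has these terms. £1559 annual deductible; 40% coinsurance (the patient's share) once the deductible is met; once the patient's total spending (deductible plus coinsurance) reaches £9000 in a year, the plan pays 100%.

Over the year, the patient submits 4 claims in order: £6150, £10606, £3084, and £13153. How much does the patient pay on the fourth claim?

#1 (£6150): deductible takes £1559, £4591 remains; 40% of £4591 = £1836.40. Patient pays £3395.40; OOP now £3395.40.
#2 (£10606): deductible already satisfied, so patient's share is 40% × £10606 = £4242.40. Cost to patient: £4242.40. OOP to date £7637.80.
#3 (£3084): deductible met; 40% of £3084 = £1233.60. Patient owes £1233.60 (running OOP £8871.40).
#4 (£13153): deductible already satisfied, so patient's share is 40% × £13153 = £5261.20. Adding that to £8871.40 gives £14132.60, past the £9000 cap; patient pays only £9000 − £8871.40 = £128.60.

£128.60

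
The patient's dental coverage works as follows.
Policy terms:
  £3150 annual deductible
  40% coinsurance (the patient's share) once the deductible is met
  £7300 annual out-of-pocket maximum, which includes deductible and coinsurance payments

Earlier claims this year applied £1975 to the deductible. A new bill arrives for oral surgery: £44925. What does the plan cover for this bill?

£39600

£1975 of the £3150 deductible is already met, leaving £1175.
That leaves £44925 − £1175 = £43750 for coinsurance.
Patient's 40% share of £43750 is £17500.
So the patient owes £1175 + £17500 = £18675 before any cap.
Adding £18675 to the £1975 already spent would give £20650, which exceeds the £7300 cap; the patient pays just £7300 − £1975 = £5325.
The insurer covers the remainder: £44925 − £5325 = £39600.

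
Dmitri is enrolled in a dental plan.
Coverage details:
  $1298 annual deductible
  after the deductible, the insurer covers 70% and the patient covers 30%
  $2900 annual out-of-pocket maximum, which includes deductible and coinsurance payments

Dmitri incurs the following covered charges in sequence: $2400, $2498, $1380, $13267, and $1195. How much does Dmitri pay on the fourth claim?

$108

#1 ($2400): $1298 finishes the deductible; $1102 goes to coinsurance; coinsurance $1102 × 30% = $330.60. Cost to patient: $1628.60. OOP to date $1628.60.
#2 ($2498): deductible already satisfied, so patient's share is 30% × $2498 = $749.40. Cost to patient: $749.40. OOP to date $2378.
#3 ($1380): deductible met; 30% of $1380 = $414. Cost to patient: $414. OOP to date $2792.
#4 ($13267): deductible already satisfied, so patient's share is 30% × $13267 = $3980.10. That would push OOP to $6772.10, over the $2900 cap, so patient pays $2900 − $2792 = $108.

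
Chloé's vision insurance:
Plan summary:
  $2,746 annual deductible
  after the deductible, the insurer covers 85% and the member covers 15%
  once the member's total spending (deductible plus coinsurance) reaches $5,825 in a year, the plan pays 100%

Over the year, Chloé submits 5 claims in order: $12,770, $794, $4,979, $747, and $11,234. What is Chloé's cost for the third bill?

Bill 1, $12,770: deductible takes $2,746, $10,024 remains; 15% of $10,024 = $1,503.60. Cost to member: $4,249.60. OOP to date $4,249.60.
Bill 2, $794: deductible already satisfied, so member's share is 15% × $794 = $119.10. Member owes $119.10 (running OOP $4,368.70).
Bill 3, $4,979: deductible met; 15% of $4,979 = $746.85. Member pays $746.85; OOP now $5,115.55.

$746.85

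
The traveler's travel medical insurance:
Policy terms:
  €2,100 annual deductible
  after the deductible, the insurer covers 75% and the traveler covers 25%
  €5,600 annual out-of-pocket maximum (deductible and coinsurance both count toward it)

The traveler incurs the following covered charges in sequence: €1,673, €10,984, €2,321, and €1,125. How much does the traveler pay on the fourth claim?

€280.50

#1 (€1,673): fully absorbed by the deductible. Traveler owes €1,673 (running OOP €1,673).
#2 (€10,984): €427 finishes the deductible; €10,557 goes to coinsurance; coinsurance €10,557 × 25% = €2,639.25. Cost to traveler: €3,066.25. OOP to date €4,739.25.
#3 (€2,321): deductible met; 25% of €2,321 = €580.25. Traveler pays €580.25; OOP now €5,319.50.
#4 (€1,125): deductible met; 25% of €1,125 = €281.25. That would push OOP to €5,600.75, over the €5,600 cap, so traveler pays €5,600 − €5,319.50 = €280.50.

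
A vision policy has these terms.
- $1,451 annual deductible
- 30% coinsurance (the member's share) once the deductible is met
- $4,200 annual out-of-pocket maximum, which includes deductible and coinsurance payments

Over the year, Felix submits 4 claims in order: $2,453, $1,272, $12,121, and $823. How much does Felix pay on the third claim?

#1 ($2,453): $1,451 to deductible, leaving $1,002; member's 30% is $300.60. Member owes $1,751.60 (running OOP $1,751.60).
#2 ($1,272): deductible met; 30% of $1,272 = $381.60. Member pays $381.60; OOP now $2,133.20.
#3 ($12,121): deductible met; 30% of $12,121 = $3,636.30. That would push OOP to $5,769.50, over the $4,200 cap, so member pays $4,200 − $2,133.20 = $2,066.80.

$2,066.80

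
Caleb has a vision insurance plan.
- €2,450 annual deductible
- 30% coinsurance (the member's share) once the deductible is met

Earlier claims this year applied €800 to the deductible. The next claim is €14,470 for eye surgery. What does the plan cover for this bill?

€8,974

Remaining deductible: €2,450 − €800 = €1,650.
The remaining €12,820 (= €14,470 − €1,650) moves to coinsurance.
Coinsurance: €12,820 × 30% = €3,846.
That puts the member's cost at €1,650 + €3,846 = €5,496.
Insurer pays the balance: €14,470 − €5,496 = €8,974.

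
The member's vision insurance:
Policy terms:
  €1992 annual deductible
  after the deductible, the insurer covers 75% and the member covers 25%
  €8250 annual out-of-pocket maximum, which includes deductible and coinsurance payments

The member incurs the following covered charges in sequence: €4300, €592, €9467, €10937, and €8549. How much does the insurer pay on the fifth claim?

Bill 1, €4300: deductible takes €1992, €2308 remains; member's 25% is €577. Member owes €2569 (running OOP €2569). Plan pays €4300 − €2569 = €1731.
Bill 2, €592: deductible already satisfied, so member's share is 25% × €592 = €148. Member owes €148 (running OOP €2717). Insurer: €592 − €148 = €444.
Bill 3, €9467: deductible already satisfied, so member's share is 25% × €9467 = €2366.75. Cost to member: €2366.75. OOP to date €5083.75. Plan pays €9467 − €2366.75 = €7100.25.
Bill 4, €10937: deductible met; 25% of €10937 = €2734.25. Cost to member: €2734.25. OOP to date €7818. Insurer: €10937 − €2734.25 = €8202.75.
Bill 5, €8549: deductible met; 25% of €8549 = €2137.25. That would push OOP to €9955.25, over the €8250 cap, so member pays €8250 − €7818 = €432. Plan pays €8549 − €432 = €8117.

€8117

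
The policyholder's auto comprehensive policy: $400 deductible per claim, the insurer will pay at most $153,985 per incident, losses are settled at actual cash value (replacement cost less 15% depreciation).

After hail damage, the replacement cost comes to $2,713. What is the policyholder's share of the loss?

$806.95

Depreciate 15%: the covered value is $2,713 × 0.85 = $2,306.05.
Less the $400 deductible: $2,306.05 − $400 = $1,906.05.
$1,906.05 ≤ $153,985, so the limit doesn't bind; insurer pays $1,906.05.
The policyholder bears the rest of the original loss: $2,713 − $1,906.05 = $806.95.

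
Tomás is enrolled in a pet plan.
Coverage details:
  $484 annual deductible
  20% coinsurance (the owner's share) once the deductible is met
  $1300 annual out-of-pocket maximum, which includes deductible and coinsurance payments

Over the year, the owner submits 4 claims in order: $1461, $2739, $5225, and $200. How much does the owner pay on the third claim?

#1 ($1461): $484 finishes the deductible; $977 goes to coinsurance; owner's 20% is $195.40. Owner pays $679.40; OOP now $679.40.
#2 ($2739): 20% coinsurance on $2739 = $547.80. Owner owes $547.80 (running OOP $1227.20).
#3 ($5225): deductible already satisfied, so owner's share is 20% × $5225 = $1045. That would push OOP to $2272.20, over the $1300 cap, so owner pays $1300 − $1227.20 = $72.80.

$72.80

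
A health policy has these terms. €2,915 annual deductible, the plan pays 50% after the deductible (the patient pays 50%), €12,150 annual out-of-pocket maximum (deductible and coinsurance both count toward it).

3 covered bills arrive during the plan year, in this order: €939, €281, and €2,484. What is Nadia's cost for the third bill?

€2,089.50

#1 (€939): fully absorbed by the deductible. Cost to patient: €939. OOP to date €939.
#2 (€281): fully absorbed by the deductible. Cost to patient: €281. OOP to date €1,220.
#3 (€2,484): €1,695 to deductible, leaving €789; coinsurance €789 × 50% = €394.50. Patient owes €2,089.50 (running OOP €3,309.50).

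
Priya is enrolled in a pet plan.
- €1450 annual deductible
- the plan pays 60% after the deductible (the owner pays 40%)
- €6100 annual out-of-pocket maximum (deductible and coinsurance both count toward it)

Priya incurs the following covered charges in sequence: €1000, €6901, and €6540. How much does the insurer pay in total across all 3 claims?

Claim 1 — €1000: all of it applies to the deductible. Owner pays €1000; OOP now €1000. Insurer: €1000 − €1000 = €0.
Claim 2 — €6901: deductible takes €450, €6451 remains; coinsurance €6451 × 40% = €2580.40. Owner owes €3030.40 (running OOP €4030.40). Insurer: €6901 − €3030.40 = €3870.60.
Claim 3 — €6540: deductible met; 40% of €6540 = €2616. That would push OOP to €6646.40, over the €6100 cap, so owner pays €6100 − €4030.40 = €2069.60. Plan pays €6540 − €2069.60 = €4470.40.
Insurer total = bills − owner's total = €14441 − €6100 = €8341.

€8341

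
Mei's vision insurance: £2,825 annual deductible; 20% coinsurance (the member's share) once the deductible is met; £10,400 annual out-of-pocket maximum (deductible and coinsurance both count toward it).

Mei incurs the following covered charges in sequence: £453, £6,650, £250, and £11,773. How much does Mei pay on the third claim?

Claim 1 (£453): fully absorbed by the deductible. Member owes £453 (running OOP £453).
Claim 2 (£6,650): deductible takes £2,372, £4,278 remains; 20% of £4,278 = £855.60. Cost to member: £3,227.60. OOP to date £3,680.60.
Claim 3 (£250): deductible met; 20% of £250 = £50. Member owes £50 (running OOP £3,730.60).

£50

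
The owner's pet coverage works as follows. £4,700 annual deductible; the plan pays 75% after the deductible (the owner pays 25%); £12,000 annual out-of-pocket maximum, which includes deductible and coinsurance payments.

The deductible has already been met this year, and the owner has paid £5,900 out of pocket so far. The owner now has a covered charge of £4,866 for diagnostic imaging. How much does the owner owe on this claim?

£1,216.50

The deductible is already satisfied, so the full bill goes to coinsurance.
Coinsurance: £4,866 × 25% = £1,216.50.
Cumulative spending £5,900 + £1,216.50 = £7,116.50 stays under the £12,000 maximum.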